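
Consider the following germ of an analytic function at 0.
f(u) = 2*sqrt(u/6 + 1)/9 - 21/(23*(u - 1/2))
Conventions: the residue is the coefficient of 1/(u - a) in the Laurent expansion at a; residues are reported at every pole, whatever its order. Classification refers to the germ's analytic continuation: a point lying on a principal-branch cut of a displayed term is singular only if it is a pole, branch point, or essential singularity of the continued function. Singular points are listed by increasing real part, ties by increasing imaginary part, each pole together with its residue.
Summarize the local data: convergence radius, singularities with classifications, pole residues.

Radius of convergence at 0: 1/2.
At -6: an algebraic (square-root) branch point.
At 1/2: a pole of order 1; residue -21/23.

Denominator factor (u - 1/2): pole of order 1 at 1/2, modulus 1/2.
Branch term (2/9)*sqrt(1 - u/(-6)): its argument vanishes at u = -6, a square-root branch point, modulus 6.
The radius of convergence is the smallest modulus among the singular points: 1/2.
The branch term is analytic at 1/2 and contributes nothing to the residue; only the rational part matters.
At the order-1 pole 1/2 set g(u) = (u - (1/2))*(rational part) = -21/23.
Simple pole: residue = g(a) at a = 1/2, which is -21/23.
List the singular points by increasing real part (a conjugate pair: the negative imaginary part first).


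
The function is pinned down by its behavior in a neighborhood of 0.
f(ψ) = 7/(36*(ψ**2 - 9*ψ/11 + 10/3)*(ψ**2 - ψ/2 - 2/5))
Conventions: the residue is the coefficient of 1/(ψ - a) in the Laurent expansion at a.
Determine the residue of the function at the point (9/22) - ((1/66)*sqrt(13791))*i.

The residue is (-275/118264) - ((205535/1630978824)*sqrt(13791))*i.

The factor ψ**2 - 9*ψ/11 + 10/3 splits as (ψ - a)(ψ - a') with a = (9/22) - ((1/66)*sqrt(13791))*i, a' = (9/22) + ((1/66)*sqrt(13791))*i. At the order-1 pole a set g(ψ) = (ψ - a)*f(ψ) = [7/(36*(ψ**2 - ψ/2 - 2/5))] / (ψ - a').
Simple pole: residue = g(a) at a = (9/22) - ((1/66)*sqrt(13791))*i, which is (-275/118264) - ((205535/1630978824)*sqrt(13791))*i.


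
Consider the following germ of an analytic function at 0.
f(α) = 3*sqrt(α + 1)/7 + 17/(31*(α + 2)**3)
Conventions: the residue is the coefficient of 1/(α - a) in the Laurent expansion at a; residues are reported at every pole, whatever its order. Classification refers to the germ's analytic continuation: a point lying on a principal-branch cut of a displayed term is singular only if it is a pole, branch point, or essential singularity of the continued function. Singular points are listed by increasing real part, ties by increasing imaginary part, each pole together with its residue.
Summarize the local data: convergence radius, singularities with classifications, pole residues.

Radius of convergence at 0: 1.
At -2: a pole of order 3; residue 0.
At -1: an algebraic (square-root) branch point.

Denominator factor (α + 2)^3: pole of order 3 at -2, modulus 2.
Branch term (3/7)*sqrt(1 - α/(-1)): its argument vanishes at α = -1, a square-root branch point, modulus 1.
The radius of convergence is the smallest modulus among the singular points: 1.
The branch term is analytic at -2 and contributes nothing to the residue; only the rational part matters.
At the order-3 pole -2 set g(α) = (α - (-2))^3*(rational part) = 17/31.
Order-3 pole: residue = g''(a)/2; g''(-2) = 0, so the residue is 0.
List the singular points by increasing real part (a conjugate pair: the negative imaginary part first).


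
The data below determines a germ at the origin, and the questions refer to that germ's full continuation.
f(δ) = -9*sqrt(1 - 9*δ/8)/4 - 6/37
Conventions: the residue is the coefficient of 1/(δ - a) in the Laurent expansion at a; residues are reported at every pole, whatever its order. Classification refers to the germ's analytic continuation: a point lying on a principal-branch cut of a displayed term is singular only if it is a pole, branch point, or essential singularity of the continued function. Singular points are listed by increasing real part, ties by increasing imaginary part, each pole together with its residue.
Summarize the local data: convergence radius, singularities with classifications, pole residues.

Branch term (-9/4)*sqrt(1 - δ/(8/9)): its argument vanishes at δ = 8/9, a square-root branch point, modulus 8/9.
The radius of convergence is the smallest modulus among the singular points: 8/9.

Radius of convergence at 0: 8/9.
At 8/9: an algebraic (square-root) branch point.


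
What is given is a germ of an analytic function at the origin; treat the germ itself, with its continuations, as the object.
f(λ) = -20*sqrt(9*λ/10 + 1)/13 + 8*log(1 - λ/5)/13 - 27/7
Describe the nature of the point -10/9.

The point is an algebraic (square-root) branch point.

The term (-20/13)*sqrt(1 - λ/(-10/9)) has argument 1 - -10/9/(-10/9) = 0 at -10/9: a square-root (algebraic, two-sheeted) branch point; the remaining terms are analytic or single-valued there.


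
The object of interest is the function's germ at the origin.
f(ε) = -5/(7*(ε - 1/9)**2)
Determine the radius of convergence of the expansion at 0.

The radius of convergence is 1/9.

Denominator factor (ε - 1/9)^2: pole of order 2 at 1/9, modulus 1/9.
The radius of convergence is the smallest modulus among the singular points: 1/9.


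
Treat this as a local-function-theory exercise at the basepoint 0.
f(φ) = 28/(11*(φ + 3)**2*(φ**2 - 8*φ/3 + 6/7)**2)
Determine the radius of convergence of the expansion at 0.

Denominator factor (φ**2 - 8*φ/3 + 6/7)^2: discriminant 232/63, real irrational roots 4/3 + (1/21)*sqrt(406) and 4/3 - (1/21)*sqrt(406); poles of order 2, moduli 4/3 + (1/21)*sqrt(406) and 4/3 - (1/21)*sqrt(406).
Denominator factor (φ + 3)^2: pole of order 2 at -3, modulus 3.
The radius of convergence is the smallest modulus among the singular points: 4/3 - (1/21)*sqrt(406).

The radius of convergence is 4/3 - (1/21)*sqrt(406).


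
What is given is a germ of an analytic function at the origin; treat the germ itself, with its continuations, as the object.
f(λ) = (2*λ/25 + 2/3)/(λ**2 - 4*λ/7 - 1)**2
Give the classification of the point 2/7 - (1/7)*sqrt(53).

The point is a pole of order 2.

The denominator factor λ**2 - 4*λ/7 - 1 vanishes at 2/7 - (1/7)*sqrt(53) and appears to the power 2; the numerator there equals 362/525 - (2/175)*sqrt(53), nonzero, and no other factor vanishes.
Hence a pole whose order is the multiplicity, 2.


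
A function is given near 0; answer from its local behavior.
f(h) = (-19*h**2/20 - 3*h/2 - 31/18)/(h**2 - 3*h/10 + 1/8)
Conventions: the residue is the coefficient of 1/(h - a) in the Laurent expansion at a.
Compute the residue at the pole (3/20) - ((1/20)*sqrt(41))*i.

The factor h**2 - 3*h/10 + 1/8 splits as (h - a)(h - a') with a = (3/20) - ((1/20)*sqrt(41))*i, a' = (3/20) + ((1/20)*sqrt(41))*i. At the order-1 pole a set g(h) = (h - a)*f(h) = [-19*h**2/20 - 3*h/2 - 31/18] / (h - a').
Simple pole: residue = g(a) at a = (3/20) - ((1/20)*sqrt(41))*i, which is (-357/400) - ((16841/36900)*sqrt(41))*i.

The residue is (-357/400) - ((16841/36900)*sqrt(41))*i.


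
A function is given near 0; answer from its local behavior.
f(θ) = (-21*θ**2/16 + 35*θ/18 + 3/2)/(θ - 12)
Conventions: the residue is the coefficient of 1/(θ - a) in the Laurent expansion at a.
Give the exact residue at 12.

The residue is -985/6.

At the order-1 pole 12 set g(θ) = (θ - (12))*f(θ) = -21*θ**2/16 + 35*θ/18 + 3/2.
Simple pole: residue = g(a) at a = 12, which is -985/6.


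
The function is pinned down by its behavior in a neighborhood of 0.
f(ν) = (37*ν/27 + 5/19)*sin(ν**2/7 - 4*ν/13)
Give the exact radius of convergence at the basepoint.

The radius of convergence is infinite.

The factor sin(ν**2/7 - 4*ν/13) is entire and contributes no finite singular point.
The polynomial part has no poles.
No finite singular points: the Taylor series at 0 converges everywhere.


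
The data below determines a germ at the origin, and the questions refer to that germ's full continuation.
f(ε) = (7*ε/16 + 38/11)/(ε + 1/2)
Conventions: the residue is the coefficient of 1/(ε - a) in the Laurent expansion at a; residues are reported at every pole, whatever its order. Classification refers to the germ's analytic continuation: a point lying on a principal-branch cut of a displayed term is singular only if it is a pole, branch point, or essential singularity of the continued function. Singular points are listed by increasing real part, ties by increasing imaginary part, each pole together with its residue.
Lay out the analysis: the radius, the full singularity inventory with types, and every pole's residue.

Denominator factor (ε + 1/2): pole of order 1 at -1/2, modulus 1/2.
The radius of convergence is the smallest modulus among the singular points: 1/2.
At the order-1 pole -1/2 set g(ε) = (ε - (-1/2))*f(ε) = 7*ε/16 + 38/11.
Simple pole: residue = g(a) at a = -1/2, which is 1139/352.

Radius of convergence at 0: 1/2.
At -1/2: a pole of order 1; residue 1139/352.


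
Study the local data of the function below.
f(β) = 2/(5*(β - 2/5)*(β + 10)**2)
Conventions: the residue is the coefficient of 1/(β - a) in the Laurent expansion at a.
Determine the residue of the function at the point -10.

At the order-2 pole -10 set g(β) = (β - (-10))^2*f(β) = 2/(5*(β - 2/5)).
Order-2 pole: residue = g'(a); g'(-10) = -5/1352, so the residue is -5/1352.

The residue is -5/1352.


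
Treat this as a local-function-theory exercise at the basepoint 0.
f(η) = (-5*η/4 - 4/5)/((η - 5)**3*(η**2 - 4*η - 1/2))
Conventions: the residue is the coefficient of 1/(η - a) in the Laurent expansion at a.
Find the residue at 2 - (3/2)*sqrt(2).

The residue is 31/30 - (79/108)*sqrt(2).


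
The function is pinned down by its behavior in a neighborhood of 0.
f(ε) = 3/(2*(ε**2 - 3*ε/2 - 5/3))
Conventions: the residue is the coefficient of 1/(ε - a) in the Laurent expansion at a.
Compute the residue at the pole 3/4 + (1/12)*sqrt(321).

The factor ε**2 - 3*ε/2 - 5/3 splits as (ε - a)(ε - a') with a = 3/4 + (1/12)*sqrt(321), a' = 3/4 - (1/12)*sqrt(321). At the order-1 pole a set g(ε) = (ε - a)*f(ε) = [3/2] / (ε - a').
Simple pole: residue = g(a) at a = 3/4 + (1/12)*sqrt(321), which is (3/107)*sqrt(321).

The residue is (3/107)*sqrt(321).


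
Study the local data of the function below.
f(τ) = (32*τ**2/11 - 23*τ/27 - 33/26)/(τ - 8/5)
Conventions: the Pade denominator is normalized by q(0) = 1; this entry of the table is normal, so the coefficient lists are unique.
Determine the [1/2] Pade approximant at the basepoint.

Taylor coefficients needed (expand at 0): a_0 = 165/208, a_1 = 46195/44928, a_2 = -4647755/3953664, a_3 = -23238775/31629312.
Write the denominator as Q(τ) = 1 + q1*τ + q2*τ^2. Requiring Q*f - P = O(τ^4) with deg P <= 1 kills the coefficients of τ^2..τ^3 in Q*f:
  τ^2: a_2 + q1*a_1 + q2*a_0 = 0, i.e. -4647755/3953664 + (46195/44928)*q1 + (165/208)*q2 = 0.
  τ^3: a_3 + q1*a_2 + q2*a_1 = 0, i.e. -23238775/31629312 + (-4647755/3953664)*q1 + (46195/44928)*q2 = 0.
Solving this linear system: q1 = 21379673/67968472, q2 = 100391508/93456649.
The numerator is Q*f truncated at degree 1: P0 = a_0 = 165/208; P1 = a_1 + q1*a_0 = 2771147095/2168812152.

The Pade approximant has numerator coefficients [165/208, 2771147095/2168812152]; denominator coefficients [1, 21379673/67968472, 100391508/93456649].


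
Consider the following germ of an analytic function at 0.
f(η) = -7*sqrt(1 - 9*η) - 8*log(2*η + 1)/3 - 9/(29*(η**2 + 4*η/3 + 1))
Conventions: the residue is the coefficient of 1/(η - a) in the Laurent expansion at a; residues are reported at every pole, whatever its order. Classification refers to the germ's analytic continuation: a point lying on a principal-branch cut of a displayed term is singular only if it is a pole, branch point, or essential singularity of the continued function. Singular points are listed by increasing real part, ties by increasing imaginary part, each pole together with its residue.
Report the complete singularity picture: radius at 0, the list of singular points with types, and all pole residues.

Denominator factor (η**2 + 4*η/3 + 1): discriminant -20/9, complex-conjugate roots (-2/3) + ((1/3)*sqrt(5))*i and (-2/3) - ((1/3)*sqrt(5))*i; poles of order 1, moduli 1 and 1.
Branch term (-7)*sqrt(1 - η/(1/9)): its argument vanishes at η = 1/9, a square-root branch point, modulus 1/9.
Branch term (-8/3)*log(1 - η/(-1/2)): its argument vanishes at η = -1/2, a logarithmic branch point, modulus 1/2.
The radius of convergence is the smallest modulus among the singular points: 1/9.
The branch terms are analytic at (-2/3) - ((1/3)*sqrt(5))*i and contribute nothing to the residue; only the rational part matters.
The factor η**2 + 4*η/3 + 1 splits as (η - a)(η - a') with a = (-2/3) - ((1/3)*sqrt(5))*i, a' = (-2/3) + ((1/3)*sqrt(5))*i. At the order-1 pole a set g(η) = (η - a)*(rational part) = [-9/29] / (η - a').
Simple pole: residue = g(a) at a = (-2/3) - ((1/3)*sqrt(5))*i, which is -((27/290)*sqrt(5))*i.
The branch terms are analytic at (-2/3) + ((1/3)*sqrt(5))*i and contribute nothing to the residue; only the rational part matters.
The factor η**2 + 4*η/3 + 1 splits as (η - a)(η - a') with a = (-2/3) + ((1/3)*sqrt(5))*i, a' = (-2/3) - ((1/3)*sqrt(5))*i. At the order-1 pole a set g(η) = (η - a)*(rational part) = [-9/29] / (η - a').
Simple pole: residue = g(a) at a = (-2/3) + ((1/3)*sqrt(5))*i, which is ((27/290)*sqrt(5))*i.
List the singular points by increasing real part (a conjugate pair: the negative imaginary part first).

Radius of convergence at 0: 1/9.
At (-2/3) - ((1/3)*sqrt(5))*i: a pole of order 1; residue -((27/290)*sqrt(5))*i.
At (-2/3) + ((1/3)*sqrt(5))*i: a pole of order 1; residue ((27/290)*sqrt(5))*i.
At -1/2: a logarithmic branch point.
At 1/9: an algebraic (square-root) branch point.


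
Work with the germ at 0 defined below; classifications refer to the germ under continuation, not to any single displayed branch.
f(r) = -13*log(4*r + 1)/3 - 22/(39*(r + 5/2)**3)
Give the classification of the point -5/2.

The denominator factor r + 5/2 vanishes at -5/2 and appears to the power 3; the numerator there equals -22/39, nonzero, and no other factor vanishes.
The branch terms are analytic at this point.
Hence a pole whose order is the multiplicity, 3.

The point is a pole of order 3.


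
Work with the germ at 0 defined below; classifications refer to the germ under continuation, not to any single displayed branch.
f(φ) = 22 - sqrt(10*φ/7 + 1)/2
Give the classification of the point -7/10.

The term (-1/2)*sqrt(1 - φ/(-7/10)) has argument 1 - -7/10/(-7/10) = 0 at -7/10: a square-root (algebraic, two-sheeted) branch point; the remaining terms are analytic or single-valued there.

The point is an algebraic (square-root) branch point.


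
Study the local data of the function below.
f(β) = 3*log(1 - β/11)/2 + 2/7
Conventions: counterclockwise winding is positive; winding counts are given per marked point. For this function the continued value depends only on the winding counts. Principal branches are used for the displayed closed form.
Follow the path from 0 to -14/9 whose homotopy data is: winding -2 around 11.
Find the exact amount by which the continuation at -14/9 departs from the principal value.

Continued minus principal equals -(6)*pi*i.

The rational part is single-valued and drops out of the difference; each branch term changes only by its own monodromy.
(3/2)*log(1 - β/(11)): each positive loop around 11 adds 2*pi*i to the log, so winding -2 contributes (3/2)*(-2)*2*pi*i = -(6)*pi*i.
Summing the contributions at β = -14/9 gives -(6)*pi*i.


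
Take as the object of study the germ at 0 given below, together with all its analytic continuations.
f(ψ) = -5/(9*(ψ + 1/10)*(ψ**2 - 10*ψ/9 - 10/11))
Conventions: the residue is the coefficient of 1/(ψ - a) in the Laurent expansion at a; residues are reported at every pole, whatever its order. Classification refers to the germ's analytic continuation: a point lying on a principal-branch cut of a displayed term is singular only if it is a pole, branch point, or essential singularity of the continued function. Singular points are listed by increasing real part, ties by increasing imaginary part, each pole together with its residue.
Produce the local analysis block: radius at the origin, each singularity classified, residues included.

Radius of convergence at 0: 1/10.
At 5/9 - (1/99)*sqrt(11935): a pole of order 1; residue -2750/7801 - (3245/1692817)*sqrt(11935).
At -1/10: a pole of order 1; residue 5500/7801.
At 5/9 + (1/99)*sqrt(11935): a pole of order 1; residue -2750/7801 + (3245/1692817)*sqrt(11935).

Denominator factor (ψ**2 - 10*ψ/9 - 10/11): discriminant 4340/891, real irrational roots 5/9 + (1/99)*sqrt(11935) and 5/9 - (1/99)*sqrt(11935); poles of order 1, moduli 5/9 + (1/99)*sqrt(11935) and -5/9 + (1/99)*sqrt(11935).
Denominator factor (ψ + 1/10): pole of order 1 at -1/10, modulus 1/10.
The radius of convergence is the smallest modulus among the singular points: 1/10.
The factor ψ**2 - 10*ψ/9 - 10/11 splits as (ψ - a)(ψ - a') with a = 5/9 - (1/99)*sqrt(11935), a' = 5/9 + (1/99)*sqrt(11935). At the order-1 pole a set g(ψ) = (ψ - a)*f(ψ) = [-5/(9*(ψ + 1/10))] / (ψ - a').
Simple pole: residue = g(a) at a = 5/9 - (1/99)*sqrt(11935), which is -2750/7801 - (3245/1692817)*sqrt(11935).
At the order-1 pole -1/10 set g(ψ) = (ψ - (-1/10))*f(ψ) = -5/(9*(ψ**2 - 10*ψ/9 - 10/11)).
Simple pole: residue = g(a) at a = -1/10, which is 5500/7801.
The factor ψ**2 - 10*ψ/9 - 10/11 splits as (ψ - a)(ψ - a') with a = 5/9 + (1/99)*sqrt(11935), a' = 5/9 - (1/99)*sqrt(11935). At the order-1 pole a set g(ψ) = (ψ - a)*f(ψ) = [-5/(9*(ψ + 1/10))] / (ψ - a').
Simple pole: residue = g(a) at a = 5/9 + (1/99)*sqrt(11935), which is -2750/7801 + (3245/1692817)*sqrt(11935).
List the singular points by increasing real part (a conjugate pair: the negative imaginary part first).


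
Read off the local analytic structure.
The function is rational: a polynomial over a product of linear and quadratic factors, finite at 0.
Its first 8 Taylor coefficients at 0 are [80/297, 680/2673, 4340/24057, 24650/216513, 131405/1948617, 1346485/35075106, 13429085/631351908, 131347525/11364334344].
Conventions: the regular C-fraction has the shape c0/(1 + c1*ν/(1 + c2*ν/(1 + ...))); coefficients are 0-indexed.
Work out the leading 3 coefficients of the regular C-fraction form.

Taylor coefficients (read off): a_0 = 80/297, a_1 = 680/2673, a_2 = 4340/24057.
c0 = a_0 = 80/297. Peel one level at a time: if S = 1 + c*ν/S' with S'(0) = 1, then c is the ν-coefficient of S and S' = c*ν/(S - 1).
S_1 = c0/f = 1 + (-17/18)*ν + (2/9)*ν^2 + ...; c1 = -17/18.
S_2 = c1*ν/(S_1 - 1) = 1 + (4/17)*ν + ...; c2 = 4/17.

The regular C-fraction coefficients are [80/297, -17/18, 4/17].


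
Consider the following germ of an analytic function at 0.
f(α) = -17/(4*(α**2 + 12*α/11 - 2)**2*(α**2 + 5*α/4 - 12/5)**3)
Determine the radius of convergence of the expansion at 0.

The radius of convergence is -6/11 + (1/11)*sqrt(278).

Denominator factor (α**2 + 12*α/11 - 2)^2: discriminant 1112/121, real irrational roots -6/11 + (1/11)*sqrt(278) and -6/11 - (1/11)*sqrt(278); poles of order 2, moduli -6/11 + (1/11)*sqrt(278) and 6/11 + (1/11)*sqrt(278).
Denominator factor (α**2 + 5*α/4 - 12/5)^3: discriminant 893/80, real irrational roots -5/8 + (1/40)*sqrt(4465) and -5/8 - (1/40)*sqrt(4465); poles of order 3, moduli -5/8 + (1/40)*sqrt(4465) and 5/8 + (1/40)*sqrt(4465).
The radius of convergence is the smallest modulus among the singular points: -6/11 + (1/11)*sqrt(278).


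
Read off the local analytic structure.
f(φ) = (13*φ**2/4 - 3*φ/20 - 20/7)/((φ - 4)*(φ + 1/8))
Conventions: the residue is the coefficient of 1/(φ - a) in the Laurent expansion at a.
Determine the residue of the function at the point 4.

At the order-1 pole 4 set g(φ) = (φ - (4))*f(φ) = (13*φ**2/4 - 3*φ/20 - 20/7)/(φ + 1/8).
Simple pole: residue = g(a) at a = 4, which is 13592/1155.

The residue is 13592/1155.


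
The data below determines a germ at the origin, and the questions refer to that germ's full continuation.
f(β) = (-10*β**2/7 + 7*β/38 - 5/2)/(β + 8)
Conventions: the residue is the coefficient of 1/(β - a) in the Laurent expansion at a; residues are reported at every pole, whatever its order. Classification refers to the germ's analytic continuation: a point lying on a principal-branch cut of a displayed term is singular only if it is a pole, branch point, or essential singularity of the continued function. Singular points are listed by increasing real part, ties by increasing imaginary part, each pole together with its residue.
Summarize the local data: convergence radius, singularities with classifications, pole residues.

Denominator factor (β + 8): pole of order 1 at -8, modulus 8.
The radius of convergence is the smallest modulus among the singular points: 8.
At the order-1 pole -8 set g(β) = (β - (-8))*f(β) = -10*β**2/7 + 7*β/38 - 5/2.
Simple pole: residue = g(a) at a = -8, which is -25377/266.

Radius of convergence at 0: 8.
At -8: a pole of order 1; residue -25377/266.


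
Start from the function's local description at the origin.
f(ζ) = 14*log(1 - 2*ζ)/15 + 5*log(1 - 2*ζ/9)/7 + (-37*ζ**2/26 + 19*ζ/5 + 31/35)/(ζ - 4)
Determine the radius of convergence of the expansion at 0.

Denominator factor (ζ - 4): pole of order 1 at 4, modulus 4.
Branch term (5/7)*log(1 - ζ/(9/2)): its argument vanishes at ζ = 9/2, a logarithmic branch point, modulus 9/2.
Branch term (14/15)*log(1 - ζ/(1/2)): its argument vanishes at ζ = 1/2, a logarithmic branch point, modulus 1/2.
The radius of convergence is the smallest modulus among the singular points: 1/2.

The radius of convergence is 1/2.


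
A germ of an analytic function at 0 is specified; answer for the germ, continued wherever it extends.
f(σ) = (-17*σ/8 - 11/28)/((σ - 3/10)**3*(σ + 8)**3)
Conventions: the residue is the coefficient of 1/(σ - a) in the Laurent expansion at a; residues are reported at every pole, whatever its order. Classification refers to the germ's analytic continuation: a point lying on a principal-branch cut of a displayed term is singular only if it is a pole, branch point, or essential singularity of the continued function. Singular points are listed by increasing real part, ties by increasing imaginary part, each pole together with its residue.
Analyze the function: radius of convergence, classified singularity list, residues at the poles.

Denominator factor (σ + 8)^3: pole of order 3 at -8, modulus 8.
Denominator factor (σ - 3/10)^3: pole of order 3 at 3/10, modulus 3/10.
The radius of convergence is the smallest modulus among the singular points: 3/10.
At the order-3 pole -8 set g(σ) = (σ - (-8))^3*f(σ) = (-17*σ/8 - 11/28)/(σ - 3/10)**3.
Order-3 pole: residue = g''(a)/2; g''(-8) = -65422500/27573284501, so the residue is -32711250/27573284501.
At the order-3 pole 3/10 set g(σ) = (σ - (3/10))^3*f(σ) = (-17*σ/8 - 11/28)/(σ + 8)**3.
Order-3 pole: residue = g''(a)/2; g''(3/10) = 65422500/27573284501, so the residue is 32711250/27573284501.
List the singular points by increasing real part (a conjugate pair: the negative imaginary part first).

Radius of convergence at 0: 3/10.
At -8: a pole of order 3; residue -32711250/27573284501.
At 3/10: a pole of order 3; residue 32711250/27573284501.


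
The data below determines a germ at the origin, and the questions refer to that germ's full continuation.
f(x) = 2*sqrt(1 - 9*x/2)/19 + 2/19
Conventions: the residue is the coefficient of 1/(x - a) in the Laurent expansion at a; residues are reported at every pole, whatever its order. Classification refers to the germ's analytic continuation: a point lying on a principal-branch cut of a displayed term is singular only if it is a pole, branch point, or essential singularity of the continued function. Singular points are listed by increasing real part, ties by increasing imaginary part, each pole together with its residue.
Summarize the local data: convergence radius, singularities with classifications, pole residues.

Radius of convergence at 0: 2/9.
At 2/9: an algebraic (square-root) branch point.

Branch term (2/19)*sqrt(1 - x/(2/9)): its argument vanishes at x = 2/9, a square-root branch point, modulus 2/9.
The radius of convergence is the smallest modulus among the singular points: 2/9.


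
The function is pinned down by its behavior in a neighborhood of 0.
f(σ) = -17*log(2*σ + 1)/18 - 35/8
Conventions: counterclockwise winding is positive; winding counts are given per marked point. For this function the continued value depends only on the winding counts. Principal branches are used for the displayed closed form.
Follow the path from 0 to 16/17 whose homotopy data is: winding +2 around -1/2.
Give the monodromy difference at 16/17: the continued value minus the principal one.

Continued minus principal equals -(34/9)*pi*i.

The rational part is single-valued and drops out of the difference; each branch term changes only by its own monodromy.
(-17/18)*log(1 - σ/(-1/2)): each positive loop around -1/2 adds 2*pi*i to the log, so winding +2 contributes (-17/18)*(2)*2*pi*i = -(34/9)*pi*i.
Summing the contributions at σ = 16/17 gives -(34/9)*pi*i.


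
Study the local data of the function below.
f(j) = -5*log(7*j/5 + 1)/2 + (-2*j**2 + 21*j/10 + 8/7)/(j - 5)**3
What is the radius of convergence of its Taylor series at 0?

Denominator factor (j - 5)^3: pole of order 3 at 5, modulus 5.
Branch term (-5/2)*log(1 - j/(-5/7)): its argument vanishes at j = -5/7, a logarithmic branch point, modulus 5/7.
The radius of convergence is the smallest modulus among the singular points: 5/7.

The radius of convergence is 5/7.


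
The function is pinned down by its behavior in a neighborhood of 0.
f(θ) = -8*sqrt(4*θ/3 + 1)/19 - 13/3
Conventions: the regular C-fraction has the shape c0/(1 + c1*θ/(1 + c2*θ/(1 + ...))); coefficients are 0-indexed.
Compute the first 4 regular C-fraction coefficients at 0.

The regular C-fraction coefficients are [-271/57, -16/271, 319/813, 271/957].

Taylor coefficients (expand at 0): a_0 = -271/57, a_1 = -16/57, a_2 = 16/171, a_3 = -32/513.
c0 = a_0 = -271/57. Peel one level at a time: if S = 1 + c*θ/S' with S'(0) = 1, then c is the θ-coefficient of S and S' = c*θ/(S - 1).
S_1 = c0/f = 1 + (-16/271)*θ + (5104/220323)*θ^2 + ...; c1 = -16/271.
S_2 = c1*θ/(S_1 - 1) = 1 + (319/813)*θ + (-1/9)*θ^2 + ...; c2 = 319/813.
S_3 = c2*θ/(S_2 - 1) = 1 + (271/957)*θ + ...; c3 = 271/957.


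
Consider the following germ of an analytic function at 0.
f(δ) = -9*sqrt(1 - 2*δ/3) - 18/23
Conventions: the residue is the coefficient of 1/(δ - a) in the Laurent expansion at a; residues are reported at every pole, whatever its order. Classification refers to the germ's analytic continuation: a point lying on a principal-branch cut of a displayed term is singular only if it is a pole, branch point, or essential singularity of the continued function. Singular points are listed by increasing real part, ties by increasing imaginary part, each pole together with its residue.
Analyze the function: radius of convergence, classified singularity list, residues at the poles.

Radius of convergence at 0: 3/2.
At 3/2: an algebraic (square-root) branch point.

Branch term (-9)*sqrt(1 - δ/(3/2)): its argument vanishes at δ = 3/2, a square-root branch point, modulus 3/2.
The radius of convergence is the smallest modulus among the singular points: 3/2.


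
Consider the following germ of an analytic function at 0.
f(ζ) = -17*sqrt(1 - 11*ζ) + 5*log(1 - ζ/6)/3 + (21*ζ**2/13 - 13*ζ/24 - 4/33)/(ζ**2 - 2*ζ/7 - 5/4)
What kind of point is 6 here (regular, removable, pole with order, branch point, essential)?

The point is a logarithmic branch point.

The term (5/3)*log(1 - ζ/(6)) has argument 1 - 6/(6) = 0 at 6: a logarithmic (infinitely-sheeted) branch point; the remaining terms are analytic or single-valued there.


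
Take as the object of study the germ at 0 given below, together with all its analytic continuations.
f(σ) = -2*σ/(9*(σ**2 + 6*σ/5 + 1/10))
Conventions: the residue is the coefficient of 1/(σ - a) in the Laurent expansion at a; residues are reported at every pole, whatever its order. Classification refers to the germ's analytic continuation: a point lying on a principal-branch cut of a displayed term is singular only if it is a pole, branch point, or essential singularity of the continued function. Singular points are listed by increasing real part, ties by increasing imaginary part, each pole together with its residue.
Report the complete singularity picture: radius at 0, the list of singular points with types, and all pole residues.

Denominator factor (σ**2 + 6*σ/5 + 1/10): discriminant 26/25, real irrational roots -3/5 + (1/10)*sqrt(26) and -3/5 - (1/10)*sqrt(26); poles of order 1, moduli 3/5 - (1/10)*sqrt(26) and 3/5 + (1/10)*sqrt(26).
The radius of convergence is the smallest modulus among the singular points: 3/5 - (1/10)*sqrt(26).
The factor σ**2 + 6*σ/5 + 1/10 splits as (σ - a)(σ - a') with a = -3/5 - (1/10)*sqrt(26), a' = -3/5 + (1/10)*sqrt(26). At the order-1 pole a set g(σ) = (σ - a)*f(σ) = [-2*σ/9] / (σ - a').
Simple pole: residue = g(a) at a = -3/5 - (1/10)*sqrt(26), which is -1/9 - (1/39)*sqrt(26).
The factor σ**2 + 6*σ/5 + 1/10 splits as (σ - a)(σ - a') with a = -3/5 + (1/10)*sqrt(26), a' = -3/5 - (1/10)*sqrt(26). At the order-1 pole a set g(σ) = (σ - a)*f(σ) = [-2*σ/9] / (σ - a').
Simple pole: residue = g(a) at a = -3/5 + (1/10)*sqrt(26), which is -1/9 + (1/39)*sqrt(26).
List the singular points by increasing real part (a conjugate pair: the negative imaginary part first).

Radius of convergence at 0: 3/5 - (1/10)*sqrt(26).
At -3/5 - (1/10)*sqrt(26): a pole of order 1; residue -1/9 - (1/39)*sqrt(26).
At -3/5 + (1/10)*sqrt(26): a pole of order 1; residue -1/9 + (1/39)*sqrt(26).


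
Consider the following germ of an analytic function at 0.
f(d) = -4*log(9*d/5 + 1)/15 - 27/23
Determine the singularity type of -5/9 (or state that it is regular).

The point is a logarithmic branch point.

The term (-4/15)*log(1 - d/(-5/9)) has argument 1 - -5/9/(-5/9) = 0 at -5/9: a logarithmic (infinitely-sheeted) branch point; the remaining terms are analytic or single-valued there.


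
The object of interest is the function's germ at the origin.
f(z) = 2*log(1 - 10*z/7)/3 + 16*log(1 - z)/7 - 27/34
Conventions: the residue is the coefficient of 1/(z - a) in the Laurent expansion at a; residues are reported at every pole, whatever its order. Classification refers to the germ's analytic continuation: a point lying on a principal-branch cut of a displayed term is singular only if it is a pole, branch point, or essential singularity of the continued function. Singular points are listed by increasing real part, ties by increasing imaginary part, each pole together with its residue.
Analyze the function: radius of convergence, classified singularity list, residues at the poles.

Radius of convergence at 0: 7/10.
At 7/10: a logarithmic branch point.
At 1: a logarithmic branch point.

Branch term (2/3)*log(1 - z/(7/10)): its argument vanishes at z = 7/10, a logarithmic branch point, modulus 7/10.
Branch term (16/7)*log(1 - z/(1)): its argument vanishes at z = 1, a logarithmic branch point, modulus 1.
The radius of convergence is the smallest modulus among the singular points: 7/10.
List the singular points by increasing real part (a conjugate pair: the negative imaginary part first).


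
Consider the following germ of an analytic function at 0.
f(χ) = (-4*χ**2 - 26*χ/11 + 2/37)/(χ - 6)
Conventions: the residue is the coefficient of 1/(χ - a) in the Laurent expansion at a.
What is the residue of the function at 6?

The residue is -64358/407.

At the order-1 pole 6 set g(χ) = (χ - (6))*f(χ) = -4*χ**2 - 26*χ/11 + 2/37.
Simple pole: residue = g(a) at a = 6, which is -64358/407.


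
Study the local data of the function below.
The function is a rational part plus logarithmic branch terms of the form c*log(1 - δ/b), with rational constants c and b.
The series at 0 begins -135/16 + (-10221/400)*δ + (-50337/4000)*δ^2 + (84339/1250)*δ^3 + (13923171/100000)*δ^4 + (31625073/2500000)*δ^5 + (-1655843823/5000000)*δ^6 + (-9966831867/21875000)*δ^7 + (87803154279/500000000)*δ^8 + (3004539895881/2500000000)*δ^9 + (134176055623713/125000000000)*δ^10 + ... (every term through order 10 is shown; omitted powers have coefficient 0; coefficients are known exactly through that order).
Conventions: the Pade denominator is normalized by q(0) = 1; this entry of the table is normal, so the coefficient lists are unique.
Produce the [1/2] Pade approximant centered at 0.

Taylor coefficients needed (read off): a_0 = -135/16, a_1 = -10221/400, a_2 = -50337/4000, a_3 = 84339/1250.
Write the denominator as Q(δ) = 1 + q1*δ + q2*δ^2. Requiring Q*f - P = O(δ^4) with deg P <= 1 kills the coefficients of δ^2..δ^3 in Q*f:
  δ^2: a_2 + q1*a_1 + q2*a_0 = 0, i.e. -50337/4000 + (-10221/400)*q1 + (-135/16)*q2 = 0.
  δ^3: a_3 + q1*a_2 + q2*a_1 = 0, i.e. 84339/1250 + (-50337/4000)*q1 + (-10221/400)*q2 = 0.
Solving this linear system: q1 = -158372853/97200115, q2 = 3346526553/972001150.
The numerator is Q*f truncated at degree 1: P0 = a_0 = -135/16; P1 = a_1 + q1*a_0 = -22948699827/1944002300.

The Pade approximant has numerator coefficients [-135/16, -22948699827/1944002300]; denominator coefficients [1, -158372853/97200115, 3346526553/972001150].


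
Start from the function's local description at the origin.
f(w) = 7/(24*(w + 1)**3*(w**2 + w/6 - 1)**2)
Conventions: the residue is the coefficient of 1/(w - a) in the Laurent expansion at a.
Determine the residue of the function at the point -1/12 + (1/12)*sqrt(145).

The residue is -7875/4 + (13749813/84100)*sqrt(145).

The factor w**2 + w/6 - 1 splits as (w - a)(w - a') with a = -1/12 + (1/12)*sqrt(145), a' = -1/12 - (1/12)*sqrt(145). At the order-2 pole a set g(w) = (w - a)^2*f(w) = [7/(24*(w + 1)**3)] / (w - a')^2.
Order-2 pole: residue = g'(a); g'(-1/12 + (1/12)*sqrt(145)) = -7875/4 + (13749813/84100)*sqrt(145), so the residue is -7875/4 + (13749813/84100)*sqrt(145).


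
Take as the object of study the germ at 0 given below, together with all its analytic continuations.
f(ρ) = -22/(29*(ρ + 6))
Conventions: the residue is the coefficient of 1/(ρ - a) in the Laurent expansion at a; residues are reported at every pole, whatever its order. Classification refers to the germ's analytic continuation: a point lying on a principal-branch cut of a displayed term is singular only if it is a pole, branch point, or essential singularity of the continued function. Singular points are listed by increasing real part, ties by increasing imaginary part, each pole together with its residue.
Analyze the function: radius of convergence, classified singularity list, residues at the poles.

Radius of convergence at 0: 6.
At -6: a pole of order 1; residue -22/29.

Denominator factor (ρ + 6): pole of order 1 at -6, modulus 6.
The radius of convergence is the smallest modulus among the singular points: 6.
At the order-1 pole -6 set g(ρ) = (ρ - (-6))*f(ρ) = -22/29.
Simple pole: residue = g(a) at a = -6, which is -22/29.


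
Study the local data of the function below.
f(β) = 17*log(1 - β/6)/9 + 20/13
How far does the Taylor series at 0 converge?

The radius of convergence is 6.

Branch term (17/9)*log(1 - β/(6)): its argument vanishes at β = 6, a logarithmic branch point, modulus 6.
The radius of convergence is the smallest modulus among the singular points: 6.


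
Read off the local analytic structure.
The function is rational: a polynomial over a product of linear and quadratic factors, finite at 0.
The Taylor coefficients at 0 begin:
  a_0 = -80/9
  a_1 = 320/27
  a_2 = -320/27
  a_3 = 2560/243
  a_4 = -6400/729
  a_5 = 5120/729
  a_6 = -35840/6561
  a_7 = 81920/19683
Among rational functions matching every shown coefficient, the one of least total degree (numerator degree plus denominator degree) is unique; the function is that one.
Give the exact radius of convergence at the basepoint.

No rational of total degree below 2 reproduces all 8 coefficients; solving the [0/2] Pade equations on them gives f(v) = -20/(v + 3/2)**2, whose expansion matches every shown term.
Denominator factor (v + 3/2)^2: pole of order 2 at -3/2, modulus 3/2.
The radius of convergence is the smallest modulus among the singular points: 3/2.

The radius of convergence is 3/2.


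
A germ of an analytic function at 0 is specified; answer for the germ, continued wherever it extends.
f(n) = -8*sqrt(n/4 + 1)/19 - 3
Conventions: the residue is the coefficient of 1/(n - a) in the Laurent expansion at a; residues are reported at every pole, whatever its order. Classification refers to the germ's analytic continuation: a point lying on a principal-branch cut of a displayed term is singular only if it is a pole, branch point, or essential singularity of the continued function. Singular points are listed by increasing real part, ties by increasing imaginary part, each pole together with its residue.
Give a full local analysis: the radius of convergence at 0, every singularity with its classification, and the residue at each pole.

Radius of convergence at 0: 4.
At -4: an algebraic (square-root) branch point.

Branch term (-8/19)*sqrt(1 - n/(-4)): its argument vanishes at n = -4, a square-root branch point, modulus 4.
The radius of convergence is the smallest modulus among the singular points: 4.


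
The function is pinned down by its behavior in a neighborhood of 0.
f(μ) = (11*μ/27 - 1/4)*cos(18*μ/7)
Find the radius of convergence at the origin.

The radius of convergence is infinite.

The factor cos(18*μ/7) is entire and contributes no finite singular point.
The polynomial part has no poles.
No finite singular points: the Taylor series at 0 converges everywhere.


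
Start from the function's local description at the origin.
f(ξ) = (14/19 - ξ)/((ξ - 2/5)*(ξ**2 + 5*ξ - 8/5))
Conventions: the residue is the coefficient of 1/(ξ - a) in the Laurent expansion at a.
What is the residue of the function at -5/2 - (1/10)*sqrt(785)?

The factor ξ**2 + 5*ξ - 8/5 splits as (ξ - a)(ξ - a') with a = -5/2 - (1/10)*sqrt(785), a' = -5/2 + (1/10)*sqrt(785). At the order-1 pole a set g(ξ) = (ξ - a)*f(ξ) = [(14/19 - ξ)/(ξ - 2/5)] / (ξ - a').
Simple pole: residue = g(a) at a = -5/2 - (1/10)*sqrt(785), which is -40/133 + (365/20881)*sqrt(785).

The residue is -40/133 + (365/20881)*sqrt(785).


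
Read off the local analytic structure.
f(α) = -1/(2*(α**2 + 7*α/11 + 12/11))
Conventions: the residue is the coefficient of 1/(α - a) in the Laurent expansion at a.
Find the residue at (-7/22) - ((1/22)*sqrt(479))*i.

The factor α**2 + 7*α/11 + 12/11 splits as (α - a)(α - a') with a = (-7/22) - ((1/22)*sqrt(479))*i, a' = (-7/22) + ((1/22)*sqrt(479))*i. At the order-1 pole a set g(α) = (α - a)*f(α) = [-1/2] / (α - a').
Simple pole: residue = g(a) at a = (-7/22) - ((1/22)*sqrt(479))*i, which is -((11/958)*sqrt(479))*i.

The residue is -((11/958)*sqrt(479))*i.


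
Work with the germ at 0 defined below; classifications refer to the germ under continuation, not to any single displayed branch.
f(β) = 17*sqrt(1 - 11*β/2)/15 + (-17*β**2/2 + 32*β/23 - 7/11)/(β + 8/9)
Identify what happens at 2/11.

The term (17/15)*sqrt(1 - β/(2/11)) has argument 1 - 2/11/(2/11) = 0 at 2/11: a square-root (algebraic, two-sheeted) branch point; the remaining terms are analytic or single-valued there.

The point is an algebraic (square-root) branch point.


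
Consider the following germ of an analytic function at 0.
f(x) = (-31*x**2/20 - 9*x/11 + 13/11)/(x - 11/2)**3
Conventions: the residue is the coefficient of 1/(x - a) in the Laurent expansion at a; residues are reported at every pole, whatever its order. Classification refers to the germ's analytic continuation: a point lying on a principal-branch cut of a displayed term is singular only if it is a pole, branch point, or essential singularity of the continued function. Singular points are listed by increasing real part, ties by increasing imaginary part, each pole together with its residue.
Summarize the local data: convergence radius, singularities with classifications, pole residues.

Radius of convergence at 0: 11/2.
At 11/2: a pole of order 3; residue -31/20.

Denominator factor (x - 11/2)^3: pole of order 3 at 11/2, modulus 11/2.
The radius of convergence is the smallest modulus among the singular points: 11/2.
At the order-3 pole 11/2 set g(x) = (x - (11/2))^3*f(x) = -31*x**2/20 - 9*x/11 + 13/11.
Order-3 pole: residue = g''(a)/2; g''(11/2) = -31/10, so the residue is -31/20.
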